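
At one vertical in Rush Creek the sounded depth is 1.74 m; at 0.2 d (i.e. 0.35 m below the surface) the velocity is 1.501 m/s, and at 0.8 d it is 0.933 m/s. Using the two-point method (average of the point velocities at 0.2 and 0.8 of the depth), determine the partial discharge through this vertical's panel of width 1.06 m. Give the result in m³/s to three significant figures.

2.24 m³/s

v̄ = (1.501 + 0.933) / 2 = 1.217 m/s
q = v̄ × d × w = 1.217 × 1.74 × 1.06 = 2.245 m³/s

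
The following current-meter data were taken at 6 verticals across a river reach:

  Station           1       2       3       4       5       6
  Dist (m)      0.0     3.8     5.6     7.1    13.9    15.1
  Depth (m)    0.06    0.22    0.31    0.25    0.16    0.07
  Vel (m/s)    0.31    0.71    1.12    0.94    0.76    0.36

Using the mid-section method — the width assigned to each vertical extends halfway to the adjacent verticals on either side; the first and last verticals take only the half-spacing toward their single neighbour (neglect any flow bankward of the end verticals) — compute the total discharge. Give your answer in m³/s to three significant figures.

2.52 m³/s

w_1 = (3.8 − 0.0)/2 = 1.9 m; q_1 = 0.31 × 0.06 × 1.9 = 0.03534 m³/s
w_2 = (5.6 − 0.0)/2 = 2.8 m; q_2 = 0.71 × 0.22 × 2.8 = 0.4374 m³/s
w_3 = (7.1 − 3.8)/2 = 1.65 m; q_3 = 1.12 × 0.31 × 1.65 = 0.5729 m³/s
w_4 = (13.9 − 5.6)/2 = 4.15 m; q_4 = 0.94 × 0.25 × 4.15 = 0.9753 m³/s
w_5 = (15.1 − 7.1)/2 = 4 m; q_5 = 0.76 × 0.16 × 4 = 0.4864 m³/s
w_6 = (15.1 − 13.9)/2 = 0.6 m; q_6 = 0.36 × 0.07 × 0.6 = 0.01512 m³/s
Q = Σ qᵢ = 2.522 m³/s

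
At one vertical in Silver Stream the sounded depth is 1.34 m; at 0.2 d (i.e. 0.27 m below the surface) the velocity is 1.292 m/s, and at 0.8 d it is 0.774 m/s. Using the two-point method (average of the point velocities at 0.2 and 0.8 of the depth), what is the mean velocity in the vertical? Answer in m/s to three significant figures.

1.03 m/s

v̄ = (1.292 + 0.774) / 2 = 1.033 m/s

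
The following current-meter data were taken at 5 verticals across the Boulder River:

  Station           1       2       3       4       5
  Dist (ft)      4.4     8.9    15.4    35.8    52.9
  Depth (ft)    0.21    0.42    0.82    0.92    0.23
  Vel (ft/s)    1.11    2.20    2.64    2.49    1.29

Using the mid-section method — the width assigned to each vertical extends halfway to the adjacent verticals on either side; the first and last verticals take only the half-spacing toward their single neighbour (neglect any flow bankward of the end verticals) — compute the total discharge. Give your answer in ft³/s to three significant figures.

w_1 = (8.9 − 4.4)/2 = 2.25 ft; q_1 = 1.11 × 0.21 × 2.25 = 0.5245 ft³/s
w_2 = (15.4 − 4.4)/2 = 5.5 ft; q_2 = 2.20 × 0.42 × 5.5 = 5.082 ft³/s
w_3 = (35.8 − 8.9)/2 = 13.45 ft; q_3 = 2.64 × 0.82 × 13.45 = 29.12 ft³/s
w_4 = (52.9 − 15.4)/2 = 18.75 ft; q_4 = 2.49 × 0.92 × 18.75 = 42.95 ft³/s
w_5 = (52.9 − 35.8)/2 = 8.55 ft; q_5 = 1.29 × 0.23 × 8.55 = 2.537 ft³/s
Q = Σ qᵢ = 80.21 ft³/s

80.2 ft³/s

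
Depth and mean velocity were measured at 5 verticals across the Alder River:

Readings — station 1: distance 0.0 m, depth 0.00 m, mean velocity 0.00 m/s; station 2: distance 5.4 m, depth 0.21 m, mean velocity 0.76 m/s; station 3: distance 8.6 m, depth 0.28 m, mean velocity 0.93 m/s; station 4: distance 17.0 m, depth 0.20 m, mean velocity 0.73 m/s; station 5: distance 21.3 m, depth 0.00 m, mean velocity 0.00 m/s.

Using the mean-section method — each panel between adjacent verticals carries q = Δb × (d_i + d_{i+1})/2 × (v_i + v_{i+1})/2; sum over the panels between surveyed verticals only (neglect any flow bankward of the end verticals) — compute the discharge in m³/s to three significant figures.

2.71 m³/s

Panel 1-2: Δb = 5.4 m, d̄ = (0.00+0.21)/2 = 0.105, v̄ = (0.00+0.76)/2 = 0.38 → q = 5.4×0.105×0.38 = 0.2155 m³/s
Panel 2-3: Δb = 3.2 m, d̄ = (0.21+0.28)/2 = 0.245, v̄ = (0.76+0.93)/2 = 0.845 → q = 3.2×0.245×0.845 = 0.6625 m³/s
Panel 3-4: Δb = 8.4 m, d̄ = (0.28+0.20)/2 = 0.24, v̄ = (0.93+0.73)/2 = 0.83 → q = 8.4×0.24×0.83 = 1.673 m³/s
Panel 4-5: Δb = 4.3 m, d̄ = (0.20+0.00)/2 = 0.1, v̄ = (0.73+0.00)/2 = 0.365 → q = 4.3×0.1×0.365 = 0.1570 m³/s
Q = Σ q = 2.708 m³/s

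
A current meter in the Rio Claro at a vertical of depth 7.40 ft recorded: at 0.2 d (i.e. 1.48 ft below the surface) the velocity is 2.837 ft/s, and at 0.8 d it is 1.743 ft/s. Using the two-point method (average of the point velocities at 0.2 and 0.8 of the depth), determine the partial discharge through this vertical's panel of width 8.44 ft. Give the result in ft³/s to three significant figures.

v̄ = (2.837 + 1.743) / 2 = 2.290 ft/s
q = v̄ × d × w = 2.290 × 7.40 × 8.44 = 143.0 ft³/s

143 ft³/s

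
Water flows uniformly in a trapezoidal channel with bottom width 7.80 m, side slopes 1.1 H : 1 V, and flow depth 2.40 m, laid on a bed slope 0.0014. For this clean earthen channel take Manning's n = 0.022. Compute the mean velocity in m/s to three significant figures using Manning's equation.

2.40 m/s

A = (b + z·y)·y = (7.80 + 1.1×2.40)×2.40 = 25.06 m²
P = b + 2y√(1+z²) = 7.80 + 2×2.40×√(1+1.1²) = 14.94 m
R = A/P = 25.06/14.94 = 1.678 m
Q = (1/n)·A·R^(2/3)·S^(1/2) = (1/0.022) × 25.06 × 1.678^(2/3) × 0.0014^(1/2) = 60.16 m³/s
V = Q/A = 60.16/25.06 = 2.401 m/s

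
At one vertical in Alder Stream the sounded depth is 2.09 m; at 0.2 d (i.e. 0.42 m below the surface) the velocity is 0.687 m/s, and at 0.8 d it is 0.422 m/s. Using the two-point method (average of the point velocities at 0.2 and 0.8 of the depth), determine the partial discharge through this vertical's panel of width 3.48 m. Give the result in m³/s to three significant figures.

v̄ = (0.687 + 0.422) / 2 = 0.5545 m/s
q = v̄ × d × w = 0.5545 × 2.09 × 3.48 = 4.033 m³/s

4.03 m³/s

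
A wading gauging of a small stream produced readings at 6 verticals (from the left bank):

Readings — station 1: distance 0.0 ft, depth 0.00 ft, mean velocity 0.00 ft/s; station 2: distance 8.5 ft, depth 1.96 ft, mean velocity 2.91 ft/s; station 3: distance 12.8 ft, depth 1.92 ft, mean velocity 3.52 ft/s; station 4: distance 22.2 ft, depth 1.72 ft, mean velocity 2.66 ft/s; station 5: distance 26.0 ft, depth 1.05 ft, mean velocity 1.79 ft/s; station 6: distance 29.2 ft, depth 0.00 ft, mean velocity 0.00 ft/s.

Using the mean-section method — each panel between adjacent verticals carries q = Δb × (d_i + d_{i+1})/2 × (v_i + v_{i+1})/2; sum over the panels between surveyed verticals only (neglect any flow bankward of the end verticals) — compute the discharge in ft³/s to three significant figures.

Panel 1-2: Δb = 8.5 ft, d̄ = (0.00+1.96)/2 = 0.98, v̄ = (0.00+2.91)/2 = 1.455 → q = 8.5×0.98×1.455 = 12.12 ft³/s
Panel 2-3: Δb = 4.3 ft, d̄ = (1.96+1.92)/2 = 1.94, v̄ = (2.91+3.52)/2 = 3.215 → q = 4.3×1.94×3.215 = 26.82 ft³/s
Panel 3-4: Δb = 9.4 ft, d̄ = (1.92+1.72)/2 = 1.82, v̄ = (3.52+2.66)/2 = 3.09 → q = 9.4×1.82×3.09 = 52.86 ft³/s
Panel 4-5: Δb = 3.8 ft, d̄ = (1.72+1.05)/2 = 1.385, v̄ = (2.66+1.79)/2 = 2.225 → q = 3.8×1.385×2.225 = 11.71 ft³/s
Panel 5-6: Δb = 3.2 ft, d̄ = (1.05+0.00)/2 = 0.525, v̄ = (1.79+0.00)/2 = 0.895 → q = 3.2×0.525×0.895 = 1.504 ft³/s
Q = Σ q = 105.0 ft³/s

105 ft³/s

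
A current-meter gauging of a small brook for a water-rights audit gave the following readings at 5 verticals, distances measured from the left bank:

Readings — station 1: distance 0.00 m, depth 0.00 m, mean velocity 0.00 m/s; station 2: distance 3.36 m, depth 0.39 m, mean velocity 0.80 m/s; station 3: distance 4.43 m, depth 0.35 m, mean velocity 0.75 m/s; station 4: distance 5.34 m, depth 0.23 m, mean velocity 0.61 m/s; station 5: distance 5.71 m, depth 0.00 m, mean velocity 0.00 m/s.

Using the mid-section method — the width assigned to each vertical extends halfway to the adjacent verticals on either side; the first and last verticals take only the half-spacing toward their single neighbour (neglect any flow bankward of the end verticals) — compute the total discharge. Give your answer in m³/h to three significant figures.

3750 m³/h

w_2 = (4.43 − 0.00)/2 = 2.215 m; q_2 = 0.80 × 0.39 × 2.215 = 0.6911 m³/s
w_3 = (5.34 − 3.36)/2 = 0.99 m; q_3 = 0.75 × 0.35 × 0.99 = 0.2599 m³/s
w_4 = (5.71 − 4.43)/2 = 0.64 m; q_4 = 0.61 × 0.23 × 0.64 = 0.08979 m³/s
Stations 1, 5 contribute zero (depth or velocity is 0).
Q = Σ qᵢ = 1.041 m³/s
= 1.041 × 3600 = 3747 m³/h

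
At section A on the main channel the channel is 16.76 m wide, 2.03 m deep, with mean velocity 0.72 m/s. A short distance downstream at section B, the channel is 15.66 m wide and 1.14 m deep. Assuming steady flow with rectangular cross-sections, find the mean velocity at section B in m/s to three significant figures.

Q = A₁V₁ = (16.76×2.03) × 0.72 = 24.50 m³/s
A₂ = 15.66 × 1.14 = 17.85 m²
V₂ = Q/A₂ = 24.50/17.85 = 1.372 m/s

1.37 m/s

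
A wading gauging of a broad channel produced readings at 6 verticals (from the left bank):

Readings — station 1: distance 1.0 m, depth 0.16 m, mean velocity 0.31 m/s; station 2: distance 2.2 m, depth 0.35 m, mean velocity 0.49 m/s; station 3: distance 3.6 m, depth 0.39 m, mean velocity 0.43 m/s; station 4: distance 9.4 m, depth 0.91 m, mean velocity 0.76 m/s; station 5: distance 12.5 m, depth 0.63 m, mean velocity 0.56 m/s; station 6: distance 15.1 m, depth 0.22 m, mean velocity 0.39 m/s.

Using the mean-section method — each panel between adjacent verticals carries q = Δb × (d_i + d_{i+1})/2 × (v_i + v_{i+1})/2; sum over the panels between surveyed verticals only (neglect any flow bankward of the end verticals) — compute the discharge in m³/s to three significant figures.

4.70 m³/s

Panel 1-2: Δb = 1.2 m, d̄ = (0.16+0.35)/2 = 0.255, v̄ = (0.31+0.49)/2 = 0.4 → q = 1.2×0.255×0.4 = 0.1224 m³/s
Panel 2-3: Δb = 1.4 m, d̄ = (0.35+0.39)/2 = 0.37, v̄ = (0.49+0.43)/2 = 0.46 → q = 1.4×0.37×0.46 = 0.2383 m³/s
Panel 3-4: Δb = 5.8 m, d̄ = (0.39+0.91)/2 = 0.65, v̄ = (0.43+0.76)/2 = 0.595 → q = 5.8×0.65×0.595 = 2.243 m³/s
Panel 4-5: Δb = 3.1 m, d̄ = (0.91+0.63)/2 = 0.77, v̄ = (0.76+0.56)/2 = 0.66 → q = 3.1×0.77×0.66 = 1.575 m³/s
Panel 5-6: Δb = 2.6 m, d̄ = (0.63+0.22)/2 = 0.425, v̄ = (0.56+0.39)/2 = 0.475 → q = 2.6×0.425×0.475 = 0.5249 m³/s
Q = Σ q = 4.704 m³/s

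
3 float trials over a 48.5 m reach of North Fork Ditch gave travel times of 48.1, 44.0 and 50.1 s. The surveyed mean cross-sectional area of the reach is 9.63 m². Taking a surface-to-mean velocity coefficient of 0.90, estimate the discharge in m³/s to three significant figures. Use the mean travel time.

t̄ = (48.1 + 44.0 + 50.1) / 3 = 47.4 s
v_surface = L / t̄ = 48.5 / 47.4 = 1.023 m/s
v_mean = 0.90 × 1.023 = 0.9209 m/s
Q = A × v_mean = 9.63 × 0.9209 = 8.868 m³/s

8.87 m³/s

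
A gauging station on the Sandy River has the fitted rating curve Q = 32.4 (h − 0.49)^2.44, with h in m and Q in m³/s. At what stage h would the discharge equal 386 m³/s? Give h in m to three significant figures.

h − h₀ = (Q/C)^(1/b) = (386/32.4)^(1/2.44) = 2.761 m
h = 0.49 + 2.761 = 3.251 m

3.25 m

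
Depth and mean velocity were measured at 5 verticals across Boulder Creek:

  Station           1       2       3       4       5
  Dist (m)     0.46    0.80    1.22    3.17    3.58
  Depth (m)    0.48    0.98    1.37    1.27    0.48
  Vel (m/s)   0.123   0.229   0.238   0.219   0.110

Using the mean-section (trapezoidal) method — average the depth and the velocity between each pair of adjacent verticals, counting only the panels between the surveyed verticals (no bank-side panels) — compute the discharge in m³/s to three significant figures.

0.806 m³/s

Panel 1-2: Δb = 0.34 m, d̄ = (0.48+0.98)/2 = 0.73, v̄ = (0.123+0.229)/2 = 0.176 → q = 0.34×0.73×0.176 = 0.04368 m³/s
Panel 2-3: Δb = 0.42 m, d̄ = (0.98+1.37)/2 = 1.175, v̄ = (0.229+0.238)/2 = 0.2335 → q = 0.42×1.175×0.2335 = 0.1152 m³/s
Panel 3-4: Δb = 1.95 m, d̄ = (1.37+1.27)/2 = 1.32, v̄ = (0.238+0.219)/2 = 0.2285 → q = 1.95×1.32×0.2285 = 0.5882 m³/s
Panel 4-5: Δb = 0.41 m, d̄ = (1.27+0.48)/2 = 0.875, v̄ = (0.219+0.110)/2 = 0.1645 → q = 0.41×0.875×0.1645 = 0.05901 m³/s
Q = Σ q = 0.8061 m³/s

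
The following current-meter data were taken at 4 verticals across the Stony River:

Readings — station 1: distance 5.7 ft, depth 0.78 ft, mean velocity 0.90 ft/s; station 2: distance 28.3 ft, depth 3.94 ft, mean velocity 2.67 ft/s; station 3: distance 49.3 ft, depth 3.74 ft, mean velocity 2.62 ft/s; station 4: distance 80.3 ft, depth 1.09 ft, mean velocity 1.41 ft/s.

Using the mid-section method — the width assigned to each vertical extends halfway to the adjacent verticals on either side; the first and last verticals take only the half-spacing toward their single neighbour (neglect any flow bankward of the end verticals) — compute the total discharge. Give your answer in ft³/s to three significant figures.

516 ft³/s

w_1 = (28.3 − 5.7)/2 = 11.3 ft; q_1 = 0.90 × 0.78 × 11.3 = 7.933 ft³/s
w_2 = (49.3 − 5.7)/2 = 21.8 ft; q_2 = 2.67 × 3.94 × 21.8 = 229.3 ft³/s
w_3 = (80.3 − 28.3)/2 = 26 ft; q_3 = 2.62 × 3.74 × 26 = 254.8 ft³/s
w_4 = (80.3 − 49.3)/2 = 15.5 ft; q_4 = 1.41 × 1.09 × 15.5 = 23.82 ft³/s
Q = Σ qᵢ = 515.9 ft³/s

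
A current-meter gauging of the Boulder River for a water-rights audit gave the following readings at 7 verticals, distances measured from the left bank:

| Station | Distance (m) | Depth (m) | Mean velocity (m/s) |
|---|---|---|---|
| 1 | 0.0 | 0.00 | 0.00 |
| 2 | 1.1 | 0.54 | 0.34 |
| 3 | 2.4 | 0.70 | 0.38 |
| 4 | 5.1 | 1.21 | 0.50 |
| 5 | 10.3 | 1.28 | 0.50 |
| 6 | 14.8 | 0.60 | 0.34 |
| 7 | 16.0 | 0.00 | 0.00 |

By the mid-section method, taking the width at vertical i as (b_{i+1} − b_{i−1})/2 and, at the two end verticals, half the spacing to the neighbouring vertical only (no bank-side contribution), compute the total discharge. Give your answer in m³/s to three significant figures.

6.83 m³/s

w_2 = (2.4 − 0.0)/2 = 1.2 m; q_2 = 0.34 × 0.54 × 1.2 = 0.2203 m³/s
w_3 = (5.1 − 1.1)/2 = 2 m; q_3 = 0.38 × 0.70 × 2 = 0.5320 m³/s
w_4 = (10.3 − 2.4)/2 = 3.95 m; q_4 = 0.50 × 1.21 × 3.95 = 2.390 m³/s
w_5 = (14.8 − 5.1)/2 = 4.85 m; q_5 = 0.50 × 1.28 × 4.85 = 3.104 m³/s
w_6 = (16.0 − 10.3)/2 = 2.85 m; q_6 = 0.34 × 0.60 × 2.85 = 0.5814 m³/s
Stations 1, 7 contribute zero (depth or velocity is 0).
Q = Σ qᵢ = 6.827 m³/s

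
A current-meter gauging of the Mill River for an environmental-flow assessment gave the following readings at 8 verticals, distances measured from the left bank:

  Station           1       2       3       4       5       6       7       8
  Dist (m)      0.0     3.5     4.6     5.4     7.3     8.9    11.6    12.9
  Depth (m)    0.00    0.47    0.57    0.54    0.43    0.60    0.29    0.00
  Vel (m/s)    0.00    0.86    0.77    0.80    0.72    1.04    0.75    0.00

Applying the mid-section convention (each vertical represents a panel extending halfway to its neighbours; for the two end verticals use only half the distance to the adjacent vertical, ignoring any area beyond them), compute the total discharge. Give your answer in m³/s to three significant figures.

4.25 m³/s

w_2 = (4.6 − 0.0)/2 = 2.3 m; q_2 = 0.86 × 0.47 × 2.3 = 0.9297 m³/s
w_3 = (5.4 − 3.5)/2 = 0.95 m; q_3 = 0.77 × 0.57 × 0.95 = 0.4170 m³/s
w_4 = (7.3 − 4.6)/2 = 1.35 m; q_4 = 0.80 × 0.54 × 1.35 = 0.5832 m³/s
w_5 = (8.9 − 5.4)/2 = 1.75 m; q_5 = 0.72 × 0.43 × 1.75 = 0.5418 m³/s
w_6 = (11.6 − 7.3)/2 = 2.15 m; q_6 = 1.04 × 0.60 × 2.15 = 1.342 m³/s
w_7 = (12.9 − 8.9)/2 = 2 m; q_7 = 0.75 × 0.29 × 2 = 0.4350 m³/s
Stations 1, 8 contribute zero (depth or velocity is 0).
Q = Σ qᵢ = 4.248 m³/s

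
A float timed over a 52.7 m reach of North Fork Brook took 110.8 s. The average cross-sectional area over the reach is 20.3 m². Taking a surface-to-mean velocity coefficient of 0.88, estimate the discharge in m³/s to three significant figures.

8.50 m³/s

v_surface = L / t̄ = 52.7 / 110.8 = 0.4756 m/s
v_mean = 0.88 × 0.4756 = 0.4186 m/s
Q = A × v_mean = 20.3 × 0.4186 = 8.497 m³/s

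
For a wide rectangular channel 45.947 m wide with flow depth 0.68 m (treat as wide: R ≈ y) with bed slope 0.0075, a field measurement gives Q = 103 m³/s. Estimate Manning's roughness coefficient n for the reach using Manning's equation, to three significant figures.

A = b·y = 45.947 × 0.68 = 31.24 m²
Wide channel: R ≈ y = 0.68 m
n = (1/Q)·A·R^(2/3)·S^(1/2) = (1/103) × 31.24 × 0.7733 × 0.08660 = 0.02031

0.0203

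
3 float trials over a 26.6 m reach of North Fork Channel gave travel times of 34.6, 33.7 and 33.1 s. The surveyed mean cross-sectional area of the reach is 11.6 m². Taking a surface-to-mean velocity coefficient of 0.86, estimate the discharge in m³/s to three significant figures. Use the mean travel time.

t̄ = (34.6 + 33.7 + 33.1) / 3 = 33.8 s
v_surface = L / t̄ = 26.6 / 33.8 = 0.7870 m/s
v_mean = 0.86 × 0.7870 = 0.6768 m/s
Q = A × v_mean = 11.6 × 0.6768 = 7.851 m³/s

7.85 m³/s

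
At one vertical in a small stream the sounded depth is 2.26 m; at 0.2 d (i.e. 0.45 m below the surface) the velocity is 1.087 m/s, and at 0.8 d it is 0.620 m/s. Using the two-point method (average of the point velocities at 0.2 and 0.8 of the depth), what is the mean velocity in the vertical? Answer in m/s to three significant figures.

v̄ = (1.087 + 0.620) / 2 = 0.8535 m/s

0.854 m/s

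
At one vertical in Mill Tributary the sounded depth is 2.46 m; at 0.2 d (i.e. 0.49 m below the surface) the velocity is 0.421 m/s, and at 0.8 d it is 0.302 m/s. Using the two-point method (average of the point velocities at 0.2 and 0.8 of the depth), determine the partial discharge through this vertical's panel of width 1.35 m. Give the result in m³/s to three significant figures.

v̄ = (0.421 + 0.302) / 2 = 0.3615 m/s
q = v̄ × d × w = 0.3615 × 2.46 × 1.35 = 1.201 m³/s

1.20 m³/s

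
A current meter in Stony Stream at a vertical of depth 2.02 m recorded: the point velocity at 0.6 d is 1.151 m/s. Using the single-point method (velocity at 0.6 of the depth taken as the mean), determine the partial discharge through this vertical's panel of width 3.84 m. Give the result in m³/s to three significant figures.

v̄ = v₀.₆ = 1.151 m/s
q = v̄ × d × w = 1.151 × 2.02 × 3.84 = 8.928 m³/s

8.93 m³/s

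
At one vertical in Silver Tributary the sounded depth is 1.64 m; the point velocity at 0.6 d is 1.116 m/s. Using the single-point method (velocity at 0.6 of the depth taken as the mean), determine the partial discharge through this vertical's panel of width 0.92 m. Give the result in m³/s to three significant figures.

1.68 m³/s

v̄ = v₀.₆ = 1.116 m/s
q = v̄ × d × w = 1.116 × 1.64 × 0.92 = 1.684 m³/s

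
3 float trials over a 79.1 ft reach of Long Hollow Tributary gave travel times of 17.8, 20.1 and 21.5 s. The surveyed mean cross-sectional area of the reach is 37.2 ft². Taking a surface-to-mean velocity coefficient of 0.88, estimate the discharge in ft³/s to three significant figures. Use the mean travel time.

131 ft³/s

t̄ = (17.8 + 20.1 + 21.5) / 3 = 19.8 s
v_surface = L / t̄ = 79.1 / 19.8 = 3.995 ft/s
v_mean = 0.88 × 3.995 = 3.516 ft/s
Q = A × v_mean = 37.2 × 3.516 = 130.8 ft³/s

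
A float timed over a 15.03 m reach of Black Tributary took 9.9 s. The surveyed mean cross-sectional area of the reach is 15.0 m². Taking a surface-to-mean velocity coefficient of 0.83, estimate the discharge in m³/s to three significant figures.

18.9 m³/s

v_surface = L / t̄ = 15.03 / 9.9 = 1.518 m/s
v_mean = 0.83 × 1.518 = 1.260 m/s
Q = A × v_mean = 15.0 × 1.260 = 18.90 m³/s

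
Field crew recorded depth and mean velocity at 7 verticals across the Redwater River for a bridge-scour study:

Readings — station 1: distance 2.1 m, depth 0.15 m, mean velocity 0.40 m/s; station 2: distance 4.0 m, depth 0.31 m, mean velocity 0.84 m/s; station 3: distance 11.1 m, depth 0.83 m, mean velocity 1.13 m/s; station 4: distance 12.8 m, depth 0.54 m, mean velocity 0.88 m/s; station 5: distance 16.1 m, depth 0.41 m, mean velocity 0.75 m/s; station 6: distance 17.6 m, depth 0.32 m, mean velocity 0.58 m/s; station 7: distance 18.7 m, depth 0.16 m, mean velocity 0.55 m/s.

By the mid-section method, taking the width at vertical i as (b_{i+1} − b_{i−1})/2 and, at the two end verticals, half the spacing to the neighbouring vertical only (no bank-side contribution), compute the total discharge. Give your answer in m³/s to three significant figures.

w_1 = (4.0 − 2.1)/2 = 0.95 m; q_1 = 0.40 × 0.15 × 0.95 = 0.05700 m³/s
w_2 = (11.1 − 2.1)/2 = 4.5 m; q_2 = 0.84 × 0.31 × 4.5 = 1.172 m³/s
w_3 = (12.8 − 4.0)/2 = 4.4 m; q_3 = 1.13 × 0.83 × 4.4 = 4.127 m³/s
w_4 = (16.1 − 11.1)/2 = 2.5 m; q_4 = 0.88 × 0.54 × 2.5 = 1.188 m³/s
w_5 = (17.6 − 12.8)/2 = 2.4 m; q_5 = 0.75 × 0.41 × 2.4 = 0.7380 m³/s
w_6 = (18.7 − 16.1)/2 = 1.3 m; q_6 = 0.58 × 0.32 × 1.3 = 0.2413 m³/s
w_7 = (18.7 − 17.6)/2 = 0.55 m; q_7 = 0.55 × 0.16 × 0.55 = 0.04840 m³/s
Q = Σ qᵢ = 7.571 m³/s

7.57 m³/s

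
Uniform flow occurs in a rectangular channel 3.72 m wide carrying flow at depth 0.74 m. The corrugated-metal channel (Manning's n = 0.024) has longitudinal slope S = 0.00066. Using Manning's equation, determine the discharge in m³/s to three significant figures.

1.93 m³/s

A = b·y = 3.72 × 0.74 = 2.753 m²
P = b + 2y = 3.72 + 2×0.74 = 5.200 m
R = A/P = 2.753/5.200 = 0.5294 m
Q = (1/n)·A·R^(2/3)·S^(1/2) = (1/0.024) × 2.753 × 0.5294^(2/3) × 0.00066^(1/2) = 1.928 m³/s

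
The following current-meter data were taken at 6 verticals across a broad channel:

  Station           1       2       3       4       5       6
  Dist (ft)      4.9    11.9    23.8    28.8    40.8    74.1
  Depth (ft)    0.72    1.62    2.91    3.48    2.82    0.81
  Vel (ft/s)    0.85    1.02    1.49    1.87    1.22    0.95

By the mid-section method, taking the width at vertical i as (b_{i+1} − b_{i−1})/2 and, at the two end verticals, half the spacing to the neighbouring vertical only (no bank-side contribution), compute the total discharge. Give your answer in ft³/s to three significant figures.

w_1 = (11.9 − 4.9)/2 = 3.5 ft; q_1 = 0.85 × 0.72 × 3.5 = 2.142 ft³/s
w_2 = (23.8 − 4.9)/2 = 9.45 ft; q_2 = 1.02 × 1.62 × 9.45 = 15.62 ft³/s
w_3 = (28.8 − 11.9)/2 = 8.45 ft; q_3 = 1.49 × 2.91 × 8.45 = 36.64 ft³/s
w_4 = (40.8 − 23.8)/2 = 8.5 ft; q_4 = 1.87 × 3.48 × 8.5 = 55.31 ft³/s
w_5 = (74.1 − 28.8)/2 = 22.65 ft; q_5 = 1.22 × 2.82 × 22.65 = 77.93 ft³/s
w_6 = (74.1 − 40.8)/2 = 16.65 ft; q_6 = 0.95 × 0.81 × 16.65 = 12.81 ft³/s
Q = Σ qᵢ = 200.4 ft³/s

200 ft³/s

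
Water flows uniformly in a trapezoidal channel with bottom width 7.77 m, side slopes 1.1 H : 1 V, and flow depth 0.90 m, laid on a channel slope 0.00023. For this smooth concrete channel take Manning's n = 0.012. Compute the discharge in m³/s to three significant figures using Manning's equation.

A = (b + z·y)·y = (7.77 + 1.1×0.90)×0.90 = 7.884 m²
P = b + 2y√(1+z²) = 7.77 + 2×0.90×√(1+1.1²) = 10.45 m
R = A/P = 7.884/10.45 = 0.7547 m
Q = (1/n)·A·R^(2/3)·S^(1/2) = (1/0.012) × 7.884 × 0.7547^(2/3) × 0.00023^(1/2) = 8.260 m³/s

8.26 m³/s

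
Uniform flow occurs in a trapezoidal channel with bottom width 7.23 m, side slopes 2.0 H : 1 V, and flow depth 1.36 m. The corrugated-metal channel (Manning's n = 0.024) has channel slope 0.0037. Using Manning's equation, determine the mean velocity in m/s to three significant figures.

A = (b + z·y)·y = (7.23 + 2.0×1.36)×1.36 = 13.53 m²
P = b + 2y√(1+z²) = 7.23 + 2×1.36×√(1+2.0²) = 13.31 m
R = A/P = 13.53/13.31 = 1.017 m
Q = (1/n)·A·R^(2/3)·S^(1/2) = (1/0.024) × 13.53 × 1.017^(2/3) × 0.0037^(1/2) = 34.67 m³/s
V = Q/A = 34.67/13.53 = 2.562 m/s

2.56 m/s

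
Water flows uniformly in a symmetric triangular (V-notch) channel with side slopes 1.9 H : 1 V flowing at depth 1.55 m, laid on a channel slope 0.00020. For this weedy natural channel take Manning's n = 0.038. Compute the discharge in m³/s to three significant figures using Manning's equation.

A = z·y² = 1.9×1.55² = 4.565 m²
P = 2y√(1+z²) = 2×1.55×√(1+1.9²) = 6.656 m
R = A/P = 4.565/6.656 = 0.6858 m
Q = (1/n)·A·R^(2/3)·S^(1/2) = (1/0.038) × 4.565 × 0.6858^(2/3) × 0.00020^(1/2) = 1.321 m³/s

1.32 m³/s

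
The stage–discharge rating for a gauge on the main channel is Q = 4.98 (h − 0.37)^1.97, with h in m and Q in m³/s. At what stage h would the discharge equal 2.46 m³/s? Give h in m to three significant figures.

1.07 m

h − h₀ = (Q/C)^(1/b) = (2.46/4.98)^(1/1.97) = 0.6991 m
h = 0.37 + 0.6991 = 1.069 m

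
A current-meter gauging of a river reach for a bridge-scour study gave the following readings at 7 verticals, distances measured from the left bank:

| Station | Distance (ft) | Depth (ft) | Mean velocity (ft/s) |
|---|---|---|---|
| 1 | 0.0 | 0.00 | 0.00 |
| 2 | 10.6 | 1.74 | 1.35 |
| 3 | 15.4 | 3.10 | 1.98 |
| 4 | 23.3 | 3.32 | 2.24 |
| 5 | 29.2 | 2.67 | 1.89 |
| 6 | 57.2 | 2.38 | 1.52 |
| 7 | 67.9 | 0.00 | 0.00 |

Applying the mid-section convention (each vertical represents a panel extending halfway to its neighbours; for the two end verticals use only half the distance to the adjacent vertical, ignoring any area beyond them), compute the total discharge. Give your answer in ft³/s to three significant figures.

w_2 = (15.4 − 0.0)/2 = 7.7 ft; q_2 = 1.35 × 1.74 × 7.7 = 18.09 ft³/s
w_3 = (23.3 − 10.6)/2 = 6.35 ft; q_3 = 1.98 × 3.10 × 6.35 = 38.98 ft³/s
w_4 = (29.2 − 15.4)/2 = 6.9 ft; q_4 = 2.24 × 3.32 × 6.9 = 51.31 ft³/s
w_5 = (57.2 − 23.3)/2 = 16.95 ft; q_5 = 1.89 × 2.67 × 16.95 = 85.53 ft³/s
w_6 = (67.9 − 29.2)/2 = 19.35 ft; q_6 = 1.52 × 2.38 × 19.35 = 70.00 ft³/s
Stations 1, 7 contribute zero (depth or velocity is 0).
Q = Σ qᵢ = 263.9 ft³/s

264 ft³/s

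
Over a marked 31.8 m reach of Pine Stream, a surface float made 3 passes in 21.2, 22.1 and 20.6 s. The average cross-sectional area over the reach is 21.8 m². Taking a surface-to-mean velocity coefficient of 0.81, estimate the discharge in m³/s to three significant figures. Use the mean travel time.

t̄ = (21.2 + 22.1 + 20.6) / 3 = 21.3 s
v_surface = L / t̄ = 31.8 / 21.3 = 1.493 m/s
v_mean = 0.81 × 1.493 = 1.209 m/s
Q = A × v_mean = 21.8 × 1.209 = 26.36 m³/s

26.4 m³/s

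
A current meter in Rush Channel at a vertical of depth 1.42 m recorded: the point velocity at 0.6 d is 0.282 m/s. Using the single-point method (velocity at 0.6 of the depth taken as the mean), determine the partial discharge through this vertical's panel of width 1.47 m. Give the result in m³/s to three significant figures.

v̄ = v₀.₆ = 0.282 m/s
q = v̄ × d × w = 0.2820 × 1.42 × 1.47 = 0.5886 m³/s

0.589 m³/s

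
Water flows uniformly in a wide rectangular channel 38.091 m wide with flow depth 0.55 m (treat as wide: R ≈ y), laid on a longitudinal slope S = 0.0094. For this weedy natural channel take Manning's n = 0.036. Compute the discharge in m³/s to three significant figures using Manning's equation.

37.9 m³/s

A = b·y = 38.091 × 0.55 = 20.95 m²
Wide channel: R ≈ y = 0.55 m
Q = (1/n)·A·R^(2/3)·S^(1/2) = (1/0.036) × 20.95 × 0.5500^(2/3) × 0.0094^(1/2) = 37.88 m³/s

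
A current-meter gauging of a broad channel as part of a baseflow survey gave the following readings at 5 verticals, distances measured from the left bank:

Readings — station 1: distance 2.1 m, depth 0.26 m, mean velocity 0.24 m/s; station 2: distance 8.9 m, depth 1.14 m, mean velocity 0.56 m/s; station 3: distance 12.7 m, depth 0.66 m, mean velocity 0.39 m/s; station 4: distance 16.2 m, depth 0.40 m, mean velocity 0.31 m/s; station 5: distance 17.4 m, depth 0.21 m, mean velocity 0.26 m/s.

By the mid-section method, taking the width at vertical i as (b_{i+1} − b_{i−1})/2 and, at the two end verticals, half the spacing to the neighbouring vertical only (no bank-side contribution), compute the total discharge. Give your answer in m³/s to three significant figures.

w_1 = (8.9 − 2.1)/2 = 3.4 m; q_1 = 0.24 × 0.26 × 3.4 = 0.2122 m³/s
w_2 = (12.7 − 2.1)/2 = 5.3 m; q_2 = 0.56 × 1.14 × 5.3 = 3.384 m³/s
w_3 = (16.2 − 8.9)/2 = 3.65 m; q_3 = 0.39 × 0.66 × 3.65 = 0.9395 m³/s
w_4 = (17.4 − 12.7)/2 = 2.35 m; q_4 = 0.31 × 0.40 × 2.35 = 0.2914 m³/s
w_5 = (17.4 − 16.2)/2 = 0.6 m; q_5 = 0.26 × 0.21 × 0.6 = 0.03276 m³/s
Q = Σ qᵢ = 4.859 m³/s

4.86 m³/s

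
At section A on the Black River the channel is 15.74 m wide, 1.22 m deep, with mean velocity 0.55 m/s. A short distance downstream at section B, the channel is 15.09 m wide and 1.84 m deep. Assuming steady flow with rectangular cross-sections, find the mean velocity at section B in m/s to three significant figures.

0.380 m/s

Q = A₁V₁ = (15.74×1.22) × 0.55 = 10.56 m³/s
A₂ = 15.09 × 1.84 = 27.77 m²
V₂ = Q/A₂ = 10.56/27.77 = 0.3804 m/s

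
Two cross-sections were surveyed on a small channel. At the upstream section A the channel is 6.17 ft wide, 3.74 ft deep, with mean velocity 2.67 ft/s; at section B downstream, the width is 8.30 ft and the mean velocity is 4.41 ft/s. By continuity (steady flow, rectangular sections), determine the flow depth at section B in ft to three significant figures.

Q = A₁V₁ = (6.17×3.74) × 2.67 = 61.61 ft³/s
d₂ = Q/(b₂ V₂) = 61.61/(8.30×4.41) = 1.683 ft

1.68 ft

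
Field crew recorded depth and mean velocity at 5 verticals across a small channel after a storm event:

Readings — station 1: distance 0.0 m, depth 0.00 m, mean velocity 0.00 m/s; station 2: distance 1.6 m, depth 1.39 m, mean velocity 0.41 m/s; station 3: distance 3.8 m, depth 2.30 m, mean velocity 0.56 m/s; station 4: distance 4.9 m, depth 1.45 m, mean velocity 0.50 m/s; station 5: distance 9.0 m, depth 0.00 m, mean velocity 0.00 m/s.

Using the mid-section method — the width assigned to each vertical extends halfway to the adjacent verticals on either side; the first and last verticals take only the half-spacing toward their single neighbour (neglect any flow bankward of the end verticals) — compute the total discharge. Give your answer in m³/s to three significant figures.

w_2 = (3.8 − 0.0)/2 = 1.9 m; q_2 = 0.41 × 1.39 × 1.9 = 1.083 m³/s
w_3 = (4.9 − 1.6)/2 = 1.65 m; q_3 = 0.56 × 2.30 × 1.65 = 2.125 m³/s
w_4 = (9.0 − 3.8)/2 = 2.6 m; q_4 = 0.50 × 1.45 × 2.6 = 1.885 m³/s
Stations 1, 5 contribute zero (depth or velocity is 0).
Q = Σ qᵢ = 5.093 m³/s

5.09 m³/s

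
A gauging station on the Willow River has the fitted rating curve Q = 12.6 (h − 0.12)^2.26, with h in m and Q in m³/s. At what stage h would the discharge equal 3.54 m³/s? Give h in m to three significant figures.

h − h₀ = (Q/C)^(1/b) = (3.54/12.6)^(1/2.26) = 0.5702 m
h = 0.12 + 0.5702 = 0.6902 m

0.690 m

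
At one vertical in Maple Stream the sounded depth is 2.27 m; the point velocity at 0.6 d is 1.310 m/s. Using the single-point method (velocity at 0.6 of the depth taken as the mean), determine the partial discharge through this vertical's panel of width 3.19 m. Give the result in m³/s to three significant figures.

v̄ = v₀.₆ = 1.310 m/s
q = v̄ × d × w = 1.310 × 2.27 × 3.19 = 9.486 m³/s

9.49 m³/s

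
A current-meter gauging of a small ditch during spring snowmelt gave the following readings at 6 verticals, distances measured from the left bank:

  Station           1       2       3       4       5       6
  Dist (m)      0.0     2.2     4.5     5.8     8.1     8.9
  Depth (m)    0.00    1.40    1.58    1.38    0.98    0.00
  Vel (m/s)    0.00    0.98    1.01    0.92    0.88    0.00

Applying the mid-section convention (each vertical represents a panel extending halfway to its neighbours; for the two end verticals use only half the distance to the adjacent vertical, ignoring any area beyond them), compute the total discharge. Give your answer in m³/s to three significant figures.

9.58 m³/s

w_2 = (4.5 − 0.0)/2 = 2.25 m; q_2 = 0.98 × 1.40 × 2.25 = 3.087 m³/s
w_3 = (5.8 − 2.2)/2 = 1.8 m; q_3 = 1.01 × 1.58 × 1.8 = 2.872 m³/s
w_4 = (8.1 − 4.5)/2 = 1.8 m; q_4 = 0.92 × 1.38 × 1.8 = 2.285 m³/s
w_5 = (8.9 − 5.8)/2 = 1.55 m; q_5 = 0.88 × 0.98 × 1.55 = 1.337 m³/s
Stations 1, 6 contribute zero (depth or velocity is 0).
Q = Σ qᵢ = 9.581 m³/s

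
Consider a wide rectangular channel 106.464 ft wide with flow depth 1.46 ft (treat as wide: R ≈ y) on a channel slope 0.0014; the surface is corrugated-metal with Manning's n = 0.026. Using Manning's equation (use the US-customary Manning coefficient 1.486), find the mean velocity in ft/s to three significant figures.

A = b·y = 106.464 × 1.46 = 155.4 ft²
Wide channel: R ≈ y = 1.46 ft
Q = (1.486/n)·A·R^(2/3)·S^(1/2) = (1.486/0.026) × 155.4 × 1.460^(2/3) × 0.0014^(1/2) = 427.8 ft³/s
V = Q/A = 427.8/155.4 = 2.752 ft/s

2.75 ft/s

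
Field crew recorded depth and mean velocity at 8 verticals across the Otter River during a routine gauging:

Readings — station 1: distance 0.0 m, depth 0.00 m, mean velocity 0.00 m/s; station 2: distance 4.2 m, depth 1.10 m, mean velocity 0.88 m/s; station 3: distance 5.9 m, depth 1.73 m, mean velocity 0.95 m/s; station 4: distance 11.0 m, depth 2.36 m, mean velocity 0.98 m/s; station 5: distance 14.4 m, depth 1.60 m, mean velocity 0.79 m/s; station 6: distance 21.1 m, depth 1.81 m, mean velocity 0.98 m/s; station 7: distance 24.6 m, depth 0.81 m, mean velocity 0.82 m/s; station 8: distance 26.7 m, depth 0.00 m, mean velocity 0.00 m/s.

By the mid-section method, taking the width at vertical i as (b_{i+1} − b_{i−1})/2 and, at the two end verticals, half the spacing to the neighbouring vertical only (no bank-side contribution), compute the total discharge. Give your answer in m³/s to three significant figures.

w_2 = (5.9 − 0.0)/2 = 2.95 m; q_2 = 0.88 × 1.10 × 2.95 = 2.856 m³/s
w_3 = (11.0 − 4.2)/2 = 3.4 m; q_3 = 0.95 × 1.73 × 3.4 = 5.588 m³/s
w_4 = (14.4 − 5.9)/2 = 4.25 m; q_4 = 0.98 × 2.36 × 4.25 = 9.829 m³/s
w_5 = (21.1 − 11.0)/2 = 5.05 m; q_5 = 0.79 × 1.60 × 5.05 = 6.383 m³/s
w_6 = (24.6 − 14.4)/2 = 5.1 m; q_6 = 0.98 × 1.81 × 5.1 = 9.046 m³/s
w_7 = (26.7 − 21.1)/2 = 2.8 m; q_7 = 0.82 × 0.81 × 2.8 = 1.860 m³/s
Stations 1, 8 contribute zero (depth or velocity is 0).
Q = Σ qᵢ = 35.56 m³/s

35.6 m³/s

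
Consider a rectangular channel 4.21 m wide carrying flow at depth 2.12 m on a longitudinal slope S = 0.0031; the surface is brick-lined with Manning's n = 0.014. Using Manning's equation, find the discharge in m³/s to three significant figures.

A = b·y = 4.21 × 2.12 = 8.925 m²
P = b + 2y = 4.21 + 2×2.12 = 8.450 m
R = A/P = 8.925/8.450 = 1.056 m
Q = (1/n)·A·R^(2/3)·S^(1/2) = (1/0.014) × 8.925 × 1.056^(2/3) × 0.0031^(1/2) = 36.81 m³/s

36.8 m³/s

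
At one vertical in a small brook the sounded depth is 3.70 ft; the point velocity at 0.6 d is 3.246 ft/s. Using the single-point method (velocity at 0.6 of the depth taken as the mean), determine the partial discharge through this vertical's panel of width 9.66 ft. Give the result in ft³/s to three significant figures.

116 ft³/s

v̄ = v₀.₆ = 3.246 ft/s
q = v̄ × d × w = 3.246 × 3.70 × 9.66 = 116.0 ft³/s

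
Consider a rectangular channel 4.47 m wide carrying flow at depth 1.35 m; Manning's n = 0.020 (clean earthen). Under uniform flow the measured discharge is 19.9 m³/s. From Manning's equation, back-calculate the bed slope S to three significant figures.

A = b·y = 4.47 × 1.35 = 6.035 m²
P = b + 2y = 4.47 + 2×1.35 = 7.170 m
R = A/P = 6.035/7.170 = 0.8416 m
S = (Q·n / (1·A·R^(2/3)))² = (19.9×0.020 / (1×6.035×0.8914))² = 0.005474

0.00547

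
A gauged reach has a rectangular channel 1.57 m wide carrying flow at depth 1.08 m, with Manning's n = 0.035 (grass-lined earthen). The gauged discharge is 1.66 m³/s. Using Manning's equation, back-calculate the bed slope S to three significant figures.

A = b·y = 1.57 × 1.08 = 1.696 m²
P = b + 2y = 1.57 + 2×1.08 = 3.730 m
R = A/P = 1.696/3.730 = 0.4546 m
S = (Q·n / (1·A·R^(2/3)))² = (1.66×0.035 / (1×1.696×0.5912))² = 0.003359

0.00336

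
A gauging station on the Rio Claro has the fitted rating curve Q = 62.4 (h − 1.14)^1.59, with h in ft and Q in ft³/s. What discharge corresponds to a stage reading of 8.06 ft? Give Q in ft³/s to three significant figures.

Q = 62.4 × (8.06 − 1.14)^1.59 = 62.4 × 6.92^1.59 = 1352 ft³/s

1350 ft³/s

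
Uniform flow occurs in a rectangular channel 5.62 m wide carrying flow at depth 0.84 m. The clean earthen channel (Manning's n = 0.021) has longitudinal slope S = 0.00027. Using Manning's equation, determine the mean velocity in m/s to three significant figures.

0.585 m/s

A = b·y = 5.62 × 0.84 = 4.721 m²
P = b + 2y = 5.62 + 2×0.84 = 7.300 m
R = A/P = 4.721/7.300 = 0.6467 m
Q = (1/n)·A·R^(2/3)·S^(1/2) = (1/0.021) × 4.721 × 0.6467^(2/3) × 0.00027^(1/2) = 2.762 m³/s
V = Q/A = 2.762/4.721 = 0.5851 m/s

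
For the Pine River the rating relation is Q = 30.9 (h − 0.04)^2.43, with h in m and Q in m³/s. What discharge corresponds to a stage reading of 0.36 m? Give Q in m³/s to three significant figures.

Q = 30.9 × (0.36 − 0.04)^2.43 = 30.9 × 0.32^2.43 = 1.939 m³/s

1.94 m³/s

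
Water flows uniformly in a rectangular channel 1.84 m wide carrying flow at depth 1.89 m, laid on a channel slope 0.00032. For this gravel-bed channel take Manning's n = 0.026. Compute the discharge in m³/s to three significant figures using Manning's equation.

1.74 m³/s

A = b·y = 1.84 × 1.89 = 3.478 m²
P = b + 2y = 1.84 + 2×1.89 = 5.620 m
R = A/P = 3.478/5.620 = 0.6188 m
Q = (1/n)·A·R^(2/3)·S^(1/2) = (1/0.026) × 3.478 × 0.6188^(2/3) × 0.00032^(1/2) = 1.737 m³/s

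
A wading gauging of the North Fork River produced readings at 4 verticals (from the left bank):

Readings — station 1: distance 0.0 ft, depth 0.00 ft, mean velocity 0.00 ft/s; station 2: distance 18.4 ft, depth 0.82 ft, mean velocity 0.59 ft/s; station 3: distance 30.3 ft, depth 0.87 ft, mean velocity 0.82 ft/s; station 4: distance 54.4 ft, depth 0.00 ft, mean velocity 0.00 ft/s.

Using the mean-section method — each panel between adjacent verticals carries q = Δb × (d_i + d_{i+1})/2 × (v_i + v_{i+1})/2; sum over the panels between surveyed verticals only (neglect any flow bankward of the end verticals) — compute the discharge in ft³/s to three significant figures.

13.6 ft³/s

Panel 1-2: Δb = 18.4 ft, d̄ = (0.00+0.82)/2 = 0.41, v̄ = (0.00+0.59)/2 = 0.295 → q = 18.4×0.41×0.295 = 2.225 ft³/s
Panel 2-3: Δb = 11.9 ft, d̄ = (0.82+0.87)/2 = 0.845, v̄ = (0.59+0.82)/2 = 0.705 → q = 11.9×0.845×0.705 = 7.089 ft³/s
Panel 3-4: Δb = 24.1 ft, d̄ = (0.87+0.00)/2 = 0.435, v̄ = (0.82+0.00)/2 = 0.41 → q = 24.1×0.435×0.41 = 4.298 ft³/s
Q = Σ q = 13.61 ft³/s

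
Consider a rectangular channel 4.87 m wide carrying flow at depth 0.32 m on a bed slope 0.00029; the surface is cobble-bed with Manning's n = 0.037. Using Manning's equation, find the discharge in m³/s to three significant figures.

A = b·y = 4.87 × 0.32 = 1.558 m²
P = b + 2y = 4.87 + 2×0.32 = 5.510 m
R = A/P = 1.558/5.510 = 0.2828 m
Q = (1/n)·A·R^(2/3)·S^(1/2) = (1/0.037) × 1.558 × 0.2828^(2/3) × 0.00029^(1/2) = 0.3090 m³/s

0.309 m³/s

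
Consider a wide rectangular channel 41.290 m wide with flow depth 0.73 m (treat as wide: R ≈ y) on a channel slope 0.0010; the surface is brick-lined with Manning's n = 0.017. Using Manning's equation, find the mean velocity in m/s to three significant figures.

1.51 m/s

A = b·y = 41.290 × 0.73 = 30.14 m²
Wide channel: R ≈ y = 0.73 m
Q = (1/n)·A·R^(2/3)·S^(1/2) = (1/0.017) × 30.14 × 0.7300^(2/3) × 0.0010^(1/2) = 45.46 m³/s
V = Q/A = 45.46/30.14 = 1.508 m/s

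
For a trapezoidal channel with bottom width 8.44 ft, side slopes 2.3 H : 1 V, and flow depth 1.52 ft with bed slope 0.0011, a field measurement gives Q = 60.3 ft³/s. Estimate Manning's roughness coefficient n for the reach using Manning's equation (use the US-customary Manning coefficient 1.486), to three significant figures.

A = (b + z·y)·y = (8.44 + 2.3×1.52)×1.52 = 18.14 ft²
P = b + 2y√(1+z²) = 8.44 + 2×1.52×√(1+2.3²) = 16.06 ft
R = A/P = 18.14/16.06 = 1.129 ft
n = (1.486/Q)·A·R^(2/3)·S^(1/2) = (1.486/60.3) × 18.14 × 1.084 × 0.03317 = 0.01608

0.0161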